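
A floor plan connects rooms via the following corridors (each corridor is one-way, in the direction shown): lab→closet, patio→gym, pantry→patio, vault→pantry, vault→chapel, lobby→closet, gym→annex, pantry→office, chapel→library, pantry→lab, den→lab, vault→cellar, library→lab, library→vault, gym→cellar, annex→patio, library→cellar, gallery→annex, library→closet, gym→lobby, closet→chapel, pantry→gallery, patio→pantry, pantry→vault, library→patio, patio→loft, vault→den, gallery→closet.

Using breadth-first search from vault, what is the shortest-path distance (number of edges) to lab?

2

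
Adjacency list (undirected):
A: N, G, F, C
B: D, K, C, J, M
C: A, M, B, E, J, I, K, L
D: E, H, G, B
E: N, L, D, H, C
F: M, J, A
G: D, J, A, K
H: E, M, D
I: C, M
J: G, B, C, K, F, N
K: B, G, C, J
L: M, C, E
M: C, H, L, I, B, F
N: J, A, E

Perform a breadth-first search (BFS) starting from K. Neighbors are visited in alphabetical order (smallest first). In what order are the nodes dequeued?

K -> B -> C -> G -> J -> D -> M -> A -> E -> I -> L -> F -> N -> H

Visit K; enqueue B, C, G, J → queue [B, C, G, J]
Visit B; enqueue D, M → queue [C, G, J, D, M]
Visit C; enqueue A, E, I, L → queue [G, J, D, M, A, E, I, L]
Visit G → queue [J, D, M, A, E, I, L]
Visit J; enqueue F, N → queue [D, M, A, E, I, L, F, N]
Visit D; enqueue H → queue [M, A, E, I, L, F, N, H]
Visit M → queue [A, E, I, L, F, N, H]
Visit A → queue [E, I, L, F, N, H]
Visit E → queue [I, L, F, N, H]
Visit I → queue [L, F, N, H]
Visit L → queue [F, N, H]
Visit F → queue [N, H]
Visit N → queue [H]
Visit H → queue []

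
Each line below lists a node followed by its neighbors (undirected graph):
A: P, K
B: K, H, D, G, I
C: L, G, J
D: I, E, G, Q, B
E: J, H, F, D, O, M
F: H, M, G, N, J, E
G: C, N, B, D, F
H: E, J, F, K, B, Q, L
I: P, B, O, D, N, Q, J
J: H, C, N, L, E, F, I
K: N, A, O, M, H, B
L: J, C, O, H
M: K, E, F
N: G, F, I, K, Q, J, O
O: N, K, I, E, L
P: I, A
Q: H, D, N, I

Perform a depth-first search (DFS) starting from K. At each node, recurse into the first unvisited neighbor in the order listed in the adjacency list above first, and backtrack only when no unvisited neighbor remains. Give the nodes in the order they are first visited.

K, N, G, C, L, J, H, E, F, M, D, I, P, A, B, O, Q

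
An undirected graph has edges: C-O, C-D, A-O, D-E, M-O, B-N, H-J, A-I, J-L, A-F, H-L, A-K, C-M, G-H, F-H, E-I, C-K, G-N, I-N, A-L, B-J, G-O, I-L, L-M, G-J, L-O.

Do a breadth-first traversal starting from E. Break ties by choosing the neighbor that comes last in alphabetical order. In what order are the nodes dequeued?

Visit E; enqueue I, D → queue [I, D]
Visit I; enqueue N, L, A → queue [D, N, L, A]
Visit D; enqueue C → queue [N, L, A, C]
Visit N; enqueue G, B → queue [L, A, C, G, B]
Visit L; enqueue O, M, J, H → queue [A, C, G, B, O, M, J, H]
Visit A; enqueue K, F → queue [C, G, B, O, M, J, H, K, F]
Visit C → queue [G, B, O, M, J, H, K, F]
Visit G → queue [B, O, M, J, H, K, F]
Visit B → queue [O, M, J, H, K, F]
Visit O → queue [M, J, H, K, F]
Visit M → queue [J, H, K, F]
Visit J → queue [H, K, F]
Visit H → queue [K, F]
Visit K → queue [F]
Visit F → queue []

E, I, D, N, L, A, C, G, B, O, M, J, H, K, F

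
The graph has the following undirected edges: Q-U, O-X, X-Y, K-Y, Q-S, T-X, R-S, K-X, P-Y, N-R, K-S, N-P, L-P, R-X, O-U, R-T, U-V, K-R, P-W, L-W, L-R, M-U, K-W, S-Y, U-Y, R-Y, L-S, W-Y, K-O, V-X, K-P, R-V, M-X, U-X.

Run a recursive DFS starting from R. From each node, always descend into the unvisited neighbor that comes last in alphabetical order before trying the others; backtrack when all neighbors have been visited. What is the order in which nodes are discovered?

Visit R
R → Y
Y → X
X → V
V → U
U → Q
Q → S
S → L
L → W
W → P
P → N
P → K
K → O
U → M
X → T

R → Y → X → V → U → Q → S → L → W → P → N → K → O → M → T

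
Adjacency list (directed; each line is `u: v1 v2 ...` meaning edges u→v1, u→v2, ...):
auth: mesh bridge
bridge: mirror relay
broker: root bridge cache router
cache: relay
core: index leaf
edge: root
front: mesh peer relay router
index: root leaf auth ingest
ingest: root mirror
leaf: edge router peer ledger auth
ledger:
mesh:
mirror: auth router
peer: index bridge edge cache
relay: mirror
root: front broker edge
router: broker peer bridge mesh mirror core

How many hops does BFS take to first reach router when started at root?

Level 0: root
Level 1: broker, edge, front
Level 2: bridge, cache, mesh, peer, relay, router
Level 3: core, index, mirror
Level 4: auth, ingest, leaf
Level 5: ledger
router first appears at level 2.

2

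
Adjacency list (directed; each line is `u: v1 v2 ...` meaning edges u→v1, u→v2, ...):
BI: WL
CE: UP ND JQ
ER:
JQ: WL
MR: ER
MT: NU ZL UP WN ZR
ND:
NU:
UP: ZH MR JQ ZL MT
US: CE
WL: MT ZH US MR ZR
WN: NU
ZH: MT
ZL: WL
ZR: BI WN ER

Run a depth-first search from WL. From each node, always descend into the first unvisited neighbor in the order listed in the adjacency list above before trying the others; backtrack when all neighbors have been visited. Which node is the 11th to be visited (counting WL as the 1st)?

ZR

Visit WL
WL → MT
MT → NU
MT → ZL
MT → UP
UP → ZH
UP → MR
MR → ER
UP → JQ
MT → WN
MT → ZR
ZR → BI
WL → US
US → CE
CE → ND

Visit order: WL, MT, NU, ZL, UP, ZH, MR, ER, JQ, WN, ZR, BI, US, CE, ND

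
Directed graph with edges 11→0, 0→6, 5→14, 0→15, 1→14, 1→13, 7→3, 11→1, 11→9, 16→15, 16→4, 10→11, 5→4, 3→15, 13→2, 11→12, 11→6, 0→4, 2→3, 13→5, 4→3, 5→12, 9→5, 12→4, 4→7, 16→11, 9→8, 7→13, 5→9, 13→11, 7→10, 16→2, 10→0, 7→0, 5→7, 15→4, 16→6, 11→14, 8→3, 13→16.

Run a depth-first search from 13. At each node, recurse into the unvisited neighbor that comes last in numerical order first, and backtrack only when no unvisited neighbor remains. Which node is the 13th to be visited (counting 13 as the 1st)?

Visit 13
13 → 16
16 → 15
15 → 4
4 → 7
7 → 10
10 → 11
11 → 14
11 → 12
11 → 9
9 → 8
8 → 3
9 → 5
11 → 6
11 → 1
11 → 0
16 → 2

Visit order: 13, 16, 15, 4, 7, 10, 11, 14, 12, 9, 8, 3, 5, 6, 1, 0, 2

5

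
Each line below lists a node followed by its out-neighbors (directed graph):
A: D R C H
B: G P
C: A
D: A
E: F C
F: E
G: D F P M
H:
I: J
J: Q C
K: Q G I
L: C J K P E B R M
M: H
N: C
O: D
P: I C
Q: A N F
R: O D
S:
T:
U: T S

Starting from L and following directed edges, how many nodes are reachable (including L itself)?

BFS from L visits: L, C, J, K, P, E, B, R, M, A, Q, G, I, F, O, D, H, N
Reachable nodes: 18 of 21 total.

18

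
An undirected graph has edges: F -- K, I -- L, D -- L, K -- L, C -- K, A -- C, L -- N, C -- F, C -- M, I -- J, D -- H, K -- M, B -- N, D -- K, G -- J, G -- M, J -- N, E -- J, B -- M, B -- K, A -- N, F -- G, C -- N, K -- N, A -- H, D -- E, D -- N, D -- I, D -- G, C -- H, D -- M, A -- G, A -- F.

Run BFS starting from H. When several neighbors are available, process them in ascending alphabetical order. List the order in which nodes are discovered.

H A C D F G N K M E I L J B

Visit H; enqueue A, C, D → queue [A, C, D]
Visit A; enqueue F, G, N → queue [C, D, F, G, N]
Visit C; enqueue K, M → queue [D, F, G, N, K, M]
Visit D; enqueue E, I, L → queue [F, G, N, K, M, E, I, L]
Visit F → queue [G, N, K, M, E, I, L]
Visit G; enqueue J → queue [N, K, M, E, I, L, J]
Visit N; enqueue B → queue [K, M, E, I, L, J, B]
Visit K → queue [M, E, I, L, J, B]
Visit M → queue [E, I, L, J, B]
Visit E → queue [I, L, J, B]
Visit I → queue [L, J, B]
Visit L → queue [J, B]
Visit J → queue [B]
Visit B → queue []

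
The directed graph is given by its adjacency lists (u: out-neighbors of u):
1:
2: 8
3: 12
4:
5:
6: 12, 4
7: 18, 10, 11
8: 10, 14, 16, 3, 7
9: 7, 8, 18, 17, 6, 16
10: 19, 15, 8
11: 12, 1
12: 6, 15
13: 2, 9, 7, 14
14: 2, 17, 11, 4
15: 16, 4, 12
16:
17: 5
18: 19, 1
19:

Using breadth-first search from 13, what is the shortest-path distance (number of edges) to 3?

Level 0: 13
Level 1: 2, 7, 9, 14
Level 2: 4, 6, 8, 10, 11, 16, 17, 18
Level 3: 1, 3, 5, 12, 15, 19
3 first appears at level 3.

3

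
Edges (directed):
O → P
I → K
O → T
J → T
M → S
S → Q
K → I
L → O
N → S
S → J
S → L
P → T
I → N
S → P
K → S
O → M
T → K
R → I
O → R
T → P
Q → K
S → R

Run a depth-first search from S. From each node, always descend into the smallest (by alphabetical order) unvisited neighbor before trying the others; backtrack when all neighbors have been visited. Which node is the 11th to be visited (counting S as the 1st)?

R

Visit S
S → J
J → T
T → K
K → I
I → N
T → P
S → L
L → O
O → M
O → R
S → Q

Visit order: S, J, T, K, I, N, P, L, O, M, R, Q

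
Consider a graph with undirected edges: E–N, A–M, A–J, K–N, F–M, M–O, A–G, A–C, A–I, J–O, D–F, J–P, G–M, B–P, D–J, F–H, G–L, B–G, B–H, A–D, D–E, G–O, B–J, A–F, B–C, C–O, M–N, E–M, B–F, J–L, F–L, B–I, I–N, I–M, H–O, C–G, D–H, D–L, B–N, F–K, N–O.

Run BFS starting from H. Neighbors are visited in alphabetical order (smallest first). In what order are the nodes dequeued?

Visit H; enqueue B, D, F, O → queue [B, D, F, O]
Visit B; enqueue C, G, I, J, N, P → queue [D, F, O, C, G, I, J, N, P]
Visit D; enqueue A, E, L → queue [F, O, C, G, I, J, N, P, A, E, L]
Visit F; enqueue K, M → queue [O, C, G, I, J, N, P, A, E, L, K, M]
Visit O → queue [C, G, I, J, N, P, A, E, L, K, M]
Visit C → queue [G, I, J, N, P, A, E, L, K, M]
Visit G → queue [I, J, N, P, A, E, L, K, M]
Visit I → queue [J, N, P, A, E, L, K, M]
Visit J → queue [N, P, A, E, L, K, M]
Visit N → queue [P, A, E, L, K, M]
Visit P → queue [A, E, L, K, M]
Visit A → queue [E, L, K, M]
Visit E → queue [L, K, M]
Visit L → queue [K, M]
Visit K → queue [M]
Visit M → queue []

H, B, D, F, O, C, G, I, J, N, P, A, E, L, K, M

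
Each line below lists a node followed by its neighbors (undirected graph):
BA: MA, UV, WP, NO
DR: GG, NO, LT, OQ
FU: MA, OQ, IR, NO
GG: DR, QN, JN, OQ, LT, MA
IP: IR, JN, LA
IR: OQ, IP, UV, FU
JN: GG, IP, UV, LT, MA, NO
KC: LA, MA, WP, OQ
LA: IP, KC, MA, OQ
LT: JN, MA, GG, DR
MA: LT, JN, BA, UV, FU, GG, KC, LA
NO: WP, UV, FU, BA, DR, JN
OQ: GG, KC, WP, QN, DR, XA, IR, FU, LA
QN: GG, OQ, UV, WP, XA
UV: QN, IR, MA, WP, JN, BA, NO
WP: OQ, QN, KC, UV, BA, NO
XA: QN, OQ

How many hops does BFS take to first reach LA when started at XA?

2

Level 0: XA
Level 1: OQ, QN
Level 2: DR, FU, GG, IR, KC, LA, UV, WP
Level 3: BA, IP, JN, LT, MA, NO
LA first appears at level 2.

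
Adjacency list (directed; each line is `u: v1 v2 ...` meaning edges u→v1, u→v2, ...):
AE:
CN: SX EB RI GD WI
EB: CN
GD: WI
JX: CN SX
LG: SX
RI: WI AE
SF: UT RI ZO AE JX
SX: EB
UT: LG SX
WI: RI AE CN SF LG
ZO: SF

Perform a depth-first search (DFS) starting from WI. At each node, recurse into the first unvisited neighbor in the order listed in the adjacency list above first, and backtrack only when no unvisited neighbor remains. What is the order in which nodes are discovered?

WI → RI → AE → CN → SX → EB → GD → SF → UT → LG → ZO → JX

Visit WI
WI → RI
RI → AE
WI → CN
CN → SX
SX → EB
CN → GD
WI → SF
SF → UT
UT → LG
SF → ZO
SF → JX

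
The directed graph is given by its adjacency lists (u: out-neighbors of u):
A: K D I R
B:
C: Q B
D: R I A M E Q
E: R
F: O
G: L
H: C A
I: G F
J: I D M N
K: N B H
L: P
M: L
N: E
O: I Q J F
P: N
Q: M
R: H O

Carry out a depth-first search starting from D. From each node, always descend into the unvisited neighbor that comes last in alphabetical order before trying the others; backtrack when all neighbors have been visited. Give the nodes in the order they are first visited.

D R O Q M L P N E J I G F H C B A K

Visit D
D → R
R → O
O → Q
Q → M
M → L
L → P
P → N
N → E
O → J
J → I
I → G
I → F
R → H
H → C
C → B
H → A
A → K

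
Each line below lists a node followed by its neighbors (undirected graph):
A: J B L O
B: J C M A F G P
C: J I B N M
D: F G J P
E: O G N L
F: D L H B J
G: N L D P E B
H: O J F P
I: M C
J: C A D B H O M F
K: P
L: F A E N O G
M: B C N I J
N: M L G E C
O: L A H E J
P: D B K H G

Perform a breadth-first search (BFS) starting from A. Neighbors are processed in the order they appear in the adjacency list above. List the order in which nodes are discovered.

A, J, B, L, O, C, D, H, M, F, G, P, E, N, I, K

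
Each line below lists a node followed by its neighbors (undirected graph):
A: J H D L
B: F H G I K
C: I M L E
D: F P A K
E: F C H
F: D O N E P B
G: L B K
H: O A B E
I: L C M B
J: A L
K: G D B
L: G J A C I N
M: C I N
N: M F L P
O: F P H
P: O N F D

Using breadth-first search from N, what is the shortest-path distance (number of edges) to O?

2

Level 0: N
Level 1: F, L, M, P
Level 2: A, B, C, D, E, G, I, J, O
Level 3: H, K
O first appears at level 2.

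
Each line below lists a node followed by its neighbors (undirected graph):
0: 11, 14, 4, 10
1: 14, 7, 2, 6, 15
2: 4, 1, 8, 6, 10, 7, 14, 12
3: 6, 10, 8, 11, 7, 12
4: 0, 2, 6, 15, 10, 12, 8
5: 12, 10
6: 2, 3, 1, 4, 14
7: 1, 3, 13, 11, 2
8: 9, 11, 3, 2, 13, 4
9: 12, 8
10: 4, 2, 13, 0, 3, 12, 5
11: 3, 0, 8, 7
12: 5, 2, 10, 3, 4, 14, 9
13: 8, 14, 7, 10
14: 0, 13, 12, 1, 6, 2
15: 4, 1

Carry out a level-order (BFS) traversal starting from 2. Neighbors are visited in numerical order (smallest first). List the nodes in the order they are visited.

Visit 2; enqueue 1, 4, 6, 7, 8, 10, 12, 14 → queue [1, 4, 6, 7, 8, 10, 12, 14]
Visit 1; enqueue 15 → queue [4, 6, 7, 8, 10, 12, 14, 15]
Visit 4; enqueue 0 → queue [6, 7, 8, 10, 12, 14, 15, 0]
Visit 6; enqueue 3 → queue [7, 8, 10, 12, 14, 15, 0, 3]
Visit 7; enqueue 11, 13 → queue [8, 10, 12, 14, 15, 0, 3, 11, 13]
Visit 8; enqueue 9 → queue [10, 12, 14, 15, 0, 3, 11, 13, 9]
Visit 10; enqueue 5 → queue [12, 14, 15, 0, 3, 11, 13, 9, 5]
Visit 12 → queue [14, 15, 0, 3, 11, 13, 9, 5]
Visit 14 → queue [15, 0, 3, 11, 13, 9, 5]
Visit 15 → queue [0, 3, 11, 13, 9, 5]
Visit 0 → queue [3, 11, 13, 9, 5]
Visit 3 → queue [11, 13, 9, 5]
Visit 11 → queue [13, 9, 5]
Visit 13 → queue [9, 5]
Visit 9 → queue [5]
Visit 5 → queue []

2, 1, 4, 6, 7, 8, 10, 12, 14, 15, 0, 3, 11, 13, 9, 5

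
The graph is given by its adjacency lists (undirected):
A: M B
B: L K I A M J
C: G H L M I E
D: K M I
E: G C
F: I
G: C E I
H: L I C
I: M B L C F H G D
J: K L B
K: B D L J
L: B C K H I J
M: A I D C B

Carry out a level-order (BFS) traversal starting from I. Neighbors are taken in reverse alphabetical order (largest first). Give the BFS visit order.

I, M, L, H, G, F, D, C, B, A, K, J, E

Visit I; enqueue M, L, H, G, F, D, C, B → queue [M, L, H, G, F, D, C, B]
Visit M; enqueue A → queue [L, H, G, F, D, C, B, A]
Visit L; enqueue K, J → queue [H, G, F, D, C, B, A, K, J]
Visit H → queue [G, F, D, C, B, A, K, J]
Visit G; enqueue E → queue [F, D, C, B, A, K, J, E]
Visit F → queue [D, C, B, A, K, J, E]
Visit D → queue [C, B, A, K, J, E]
Visit C → queue [B, A, K, J, E]
Visit B → queue [A, K, J, E]
Visit A → queue [K, J, E]
Visit K → queue [J, E]
Visit J → queue [E]
Visit E → queue []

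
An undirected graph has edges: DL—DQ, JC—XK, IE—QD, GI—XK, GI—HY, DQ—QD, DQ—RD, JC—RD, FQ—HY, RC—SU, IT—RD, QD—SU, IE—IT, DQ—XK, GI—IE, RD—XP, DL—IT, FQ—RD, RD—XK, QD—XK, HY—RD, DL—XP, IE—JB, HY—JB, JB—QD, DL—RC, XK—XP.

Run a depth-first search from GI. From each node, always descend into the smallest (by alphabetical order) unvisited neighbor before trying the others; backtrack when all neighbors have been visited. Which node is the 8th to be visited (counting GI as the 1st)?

Visit GI
GI → HY
HY → FQ
FQ → RD
RD → DQ
DQ → DL
DL → IT
IT → IE
IE → JB
JB → QD
QD → SU
SU → RC
QD → XK
XK → JC
XK → XP

Visit order: GI, HY, FQ, RD, DQ, DL, IT, IE, JB, QD, SU, RC, XK, JC, XP

IE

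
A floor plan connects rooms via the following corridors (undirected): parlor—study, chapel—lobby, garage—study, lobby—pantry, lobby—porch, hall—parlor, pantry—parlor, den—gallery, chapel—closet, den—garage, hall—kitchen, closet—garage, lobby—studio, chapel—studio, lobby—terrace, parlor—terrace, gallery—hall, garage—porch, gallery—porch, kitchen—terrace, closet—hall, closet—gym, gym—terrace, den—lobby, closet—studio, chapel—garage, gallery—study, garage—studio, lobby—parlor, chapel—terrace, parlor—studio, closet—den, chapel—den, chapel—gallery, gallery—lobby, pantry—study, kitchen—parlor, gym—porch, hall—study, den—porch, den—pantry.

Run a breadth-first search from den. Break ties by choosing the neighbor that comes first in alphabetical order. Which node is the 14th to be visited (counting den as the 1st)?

Visit den; enqueue chapel, closet, gallery, garage, lobby, pantry, porch → queue [chapel, closet, gallery, garage, lobby, pantry, porch]
Visit chapel; enqueue studio, terrace → queue [closet, gallery, garage, lobby, pantry, porch, studio, terrace]
Visit closet; enqueue gym, hall → queue [gallery, garage, lobby, pantry, porch, studio, terrace, gym, hall]
Visit gallery; enqueue study → queue [garage, lobby, pantry, porch, studio, terrace, gym, hall, study]
Visit garage → queue [lobby, pantry, porch, studio, terrace, gym, hall, study]
Visit lobby; enqueue parlor → queue [pantry, porch, studio, terrace, gym, hall, study, parlor]
Visit pantry → queue [porch, studio, terrace, gym, hall, study, parlor]
Visit porch → queue [studio, terrace, gym, hall, study, parlor]
Visit studio → queue [terrace, gym, hall, study, parlor]
Visit terrace; enqueue kitchen → queue [gym, hall, study, parlor, kitchen]
Visit gym → queue [hall, study, parlor, kitchen]
Visit hall → queue [study, parlor, kitchen]
Visit study → queue [parlor, kitchen]
Visit parlor → queue [kitchen]
Visit kitchen → queue []

Visit order: den, chapel, closet, gallery, garage, lobby, pantry, porch, studio, terrace, gym, hall, study, parlor, kitchen

parlor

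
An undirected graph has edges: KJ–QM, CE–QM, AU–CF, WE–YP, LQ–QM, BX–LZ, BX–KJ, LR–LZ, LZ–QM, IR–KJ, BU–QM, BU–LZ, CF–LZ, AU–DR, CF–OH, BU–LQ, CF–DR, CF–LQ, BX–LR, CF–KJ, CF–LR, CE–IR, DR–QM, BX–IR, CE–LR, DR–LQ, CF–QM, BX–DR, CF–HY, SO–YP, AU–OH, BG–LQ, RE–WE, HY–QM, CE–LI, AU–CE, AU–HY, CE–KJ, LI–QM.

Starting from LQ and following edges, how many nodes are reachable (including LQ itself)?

16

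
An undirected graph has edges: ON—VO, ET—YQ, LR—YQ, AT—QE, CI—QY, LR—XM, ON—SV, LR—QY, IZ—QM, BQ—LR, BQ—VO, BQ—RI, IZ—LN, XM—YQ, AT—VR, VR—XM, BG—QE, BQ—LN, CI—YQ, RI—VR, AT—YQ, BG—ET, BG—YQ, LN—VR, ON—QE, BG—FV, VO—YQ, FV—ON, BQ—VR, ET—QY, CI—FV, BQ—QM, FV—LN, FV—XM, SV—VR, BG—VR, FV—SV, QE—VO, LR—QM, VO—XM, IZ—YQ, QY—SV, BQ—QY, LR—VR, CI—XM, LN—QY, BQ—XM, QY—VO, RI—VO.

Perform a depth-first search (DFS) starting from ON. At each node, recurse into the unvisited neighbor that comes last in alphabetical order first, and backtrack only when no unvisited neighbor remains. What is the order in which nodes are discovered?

Visit ON
ON → VO
VO → YQ
YQ → XM
XM → VR
VR → SV
SV → QY
QY → LR
LR → QM
QM → IZ
IZ → LN
LN → FV
FV → CI
FV → BG
BG → QE
QE → AT
BG → ET
LN → BQ
BQ → RI

ON -> VO -> YQ -> XM -> VR -> SV -> QY -> LR -> QM -> IZ -> LN -> FV -> CI -> BG -> QE -> AT -> ET -> BQ -> RI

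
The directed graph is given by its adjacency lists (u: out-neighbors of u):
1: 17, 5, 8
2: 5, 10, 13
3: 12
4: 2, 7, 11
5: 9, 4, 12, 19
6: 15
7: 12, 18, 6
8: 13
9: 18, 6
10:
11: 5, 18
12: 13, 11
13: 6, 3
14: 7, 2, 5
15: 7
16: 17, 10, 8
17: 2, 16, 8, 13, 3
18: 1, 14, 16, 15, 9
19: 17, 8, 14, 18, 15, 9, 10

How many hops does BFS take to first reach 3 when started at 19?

Level 0: 19
Level 1: 8, 9, 10, 14, 15, 17, 18
Level 2: 1, 2, 3, 5, 6, 7, 13, 16
Level 3: 4, 12
Level 4: 11
3 first appears at level 2.

2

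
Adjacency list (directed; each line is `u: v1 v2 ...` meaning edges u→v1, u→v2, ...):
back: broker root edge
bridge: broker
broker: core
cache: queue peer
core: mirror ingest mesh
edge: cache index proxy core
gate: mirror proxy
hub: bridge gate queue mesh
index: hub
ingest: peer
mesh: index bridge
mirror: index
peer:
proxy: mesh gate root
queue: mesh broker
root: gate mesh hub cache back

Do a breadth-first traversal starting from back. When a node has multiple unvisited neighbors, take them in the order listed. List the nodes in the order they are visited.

Visit back; enqueue broker, root, edge → queue [broker, root, edge]
Visit broker; enqueue core → queue [root, edge, core]
Visit root; enqueue gate, mesh, hub, cache → queue [edge, core, gate, mesh, hub, cache]
Visit edge; enqueue index, proxy → queue [core, gate, mesh, hub, cache, index, proxy]
Visit core; enqueue mirror, ingest → queue [gate, mesh, hub, cache, index, proxy, mirror, ingest]
Visit gate → queue [mesh, hub, cache, index, proxy, mirror, ingest]
Visit mesh; enqueue bridge → queue [hub, cache, index, proxy, mirror, ingest, bridge]
Visit hub; enqueue queue → queue [cache, index, proxy, mirror, ingest, bridge, queue]
Visit cache; enqueue peer → queue [index, proxy, mirror, ingest, bridge, queue, peer]
Visit index → queue [proxy, mirror, ingest, bridge, queue, peer]
Visit proxy → queue [mirror, ingest, bridge, queue, peer]
Visit mirror → queue [ingest, bridge, queue, peer]
Visit ingest → queue [bridge, queue, peer]
Visit bridge → queue [queue, peer]
Visit queue → queue [peer]
Visit peer → queue []

back broker root edge core gate mesh hub cache index proxy mirror ingest bridge queue peer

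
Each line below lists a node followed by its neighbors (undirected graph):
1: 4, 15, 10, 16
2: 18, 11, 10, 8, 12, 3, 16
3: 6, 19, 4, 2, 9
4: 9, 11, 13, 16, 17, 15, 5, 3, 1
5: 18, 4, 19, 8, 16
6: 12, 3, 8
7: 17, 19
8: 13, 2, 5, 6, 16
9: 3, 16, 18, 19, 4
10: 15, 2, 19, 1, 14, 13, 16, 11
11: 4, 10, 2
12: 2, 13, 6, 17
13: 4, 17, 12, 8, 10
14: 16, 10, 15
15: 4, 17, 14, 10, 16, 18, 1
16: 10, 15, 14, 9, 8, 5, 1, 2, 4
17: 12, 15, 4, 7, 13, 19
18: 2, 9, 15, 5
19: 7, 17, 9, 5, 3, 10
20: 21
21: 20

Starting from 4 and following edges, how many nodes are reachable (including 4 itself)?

BFS from 4 visits: 4, 17, 16, 15, 13, 11, 9, 5, 3, 1, 19, 12, 7, 14, 10, 8, 2, 18, 6
Reachable nodes: 19 of 21 total.

19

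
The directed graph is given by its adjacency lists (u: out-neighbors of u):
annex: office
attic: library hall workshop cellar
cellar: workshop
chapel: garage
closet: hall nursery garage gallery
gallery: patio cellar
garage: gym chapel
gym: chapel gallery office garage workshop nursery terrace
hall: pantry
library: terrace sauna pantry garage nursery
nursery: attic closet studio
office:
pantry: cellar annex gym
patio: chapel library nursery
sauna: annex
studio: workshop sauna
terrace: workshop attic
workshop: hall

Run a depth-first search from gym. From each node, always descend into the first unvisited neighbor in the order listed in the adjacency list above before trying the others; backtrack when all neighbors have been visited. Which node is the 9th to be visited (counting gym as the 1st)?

hall

Visit gym
gym → chapel
chapel → garage
gym → gallery
gallery → patio
patio → library
library → terrace
terrace → workshop
workshop → hall
hall → pantry
pantry → cellar
pantry → annex
annex → office
terrace → attic
library → sauna
library → nursery
nursery → closet
nursery → studio

Visit order: gym, chapel, garage, gallery, patio, library, terrace, workshop, hall, pantry, cellar, annex, office, attic, sauna, nursery, closet, studio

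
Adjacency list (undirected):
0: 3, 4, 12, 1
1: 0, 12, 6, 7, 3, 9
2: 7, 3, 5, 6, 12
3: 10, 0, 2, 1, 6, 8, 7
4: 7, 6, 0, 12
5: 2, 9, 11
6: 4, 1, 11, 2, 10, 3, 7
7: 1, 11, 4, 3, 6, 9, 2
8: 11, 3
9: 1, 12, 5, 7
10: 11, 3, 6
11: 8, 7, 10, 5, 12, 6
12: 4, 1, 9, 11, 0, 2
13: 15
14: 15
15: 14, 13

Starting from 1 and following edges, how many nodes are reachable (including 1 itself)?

BFS from 1 visits: 1, 0, 3, 6, 7, 9, 12, 4, 2, 8, 10, 11, 5
Reachable nodes: 13 of 16 total.

13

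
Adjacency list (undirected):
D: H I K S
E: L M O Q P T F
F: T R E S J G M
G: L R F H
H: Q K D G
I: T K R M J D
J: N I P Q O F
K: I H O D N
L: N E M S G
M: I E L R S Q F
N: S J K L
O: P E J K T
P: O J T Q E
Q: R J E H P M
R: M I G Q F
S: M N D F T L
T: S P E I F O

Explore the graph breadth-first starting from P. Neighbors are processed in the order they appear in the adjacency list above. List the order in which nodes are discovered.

Visit P; enqueue O, J, T, Q, E → queue [O, J, T, Q, E]
Visit O; enqueue K → queue [J, T, Q, E, K]
Visit J; enqueue N, I, F → queue [T, Q, E, K, N, I, F]
Visit T; enqueue S → queue [Q, E, K, N, I, F, S]
Visit Q; enqueue R, H, M → queue [E, K, N, I, F, S, R, H, M]
Visit E; enqueue L → queue [K, N, I, F, S, R, H, M, L]
Visit K; enqueue D → queue [N, I, F, S, R, H, M, L, D]
Visit N → queue [I, F, S, R, H, M, L, D]
Visit I → queue [F, S, R, H, M, L, D]
Visit F; enqueue G → queue [S, R, H, M, L, D, G]
Visit S → queue [R, H, M, L, D, G]
Visit R → queue [H, M, L, D, G]
Visit H → queue [M, L, D, G]
Visit M → queue [L, D, G]
Visit L → queue [D, G]
Visit D → queue [G]
Visit G → queue []

P → O → J → T → Q → E → K → N → I → F → S → R → H → M → L → D → G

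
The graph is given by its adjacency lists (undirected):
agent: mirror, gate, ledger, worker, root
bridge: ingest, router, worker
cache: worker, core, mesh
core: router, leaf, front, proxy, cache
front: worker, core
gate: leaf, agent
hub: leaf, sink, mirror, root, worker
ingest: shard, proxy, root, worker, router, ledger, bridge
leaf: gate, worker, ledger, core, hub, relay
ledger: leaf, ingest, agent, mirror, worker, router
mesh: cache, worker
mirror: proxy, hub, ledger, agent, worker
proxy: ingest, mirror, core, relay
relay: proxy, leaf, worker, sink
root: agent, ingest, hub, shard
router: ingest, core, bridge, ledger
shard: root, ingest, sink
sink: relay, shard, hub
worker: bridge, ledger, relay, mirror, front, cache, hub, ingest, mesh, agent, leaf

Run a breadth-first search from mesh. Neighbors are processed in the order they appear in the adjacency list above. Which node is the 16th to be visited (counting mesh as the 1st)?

Visit mesh; enqueue cache, worker → queue [cache, worker]
Visit cache; enqueue core → queue [worker, core]
Visit worker; enqueue bridge, ledger, relay, mirror, front, hub, ingest, agent, leaf → queue [core, bridge, ledger, relay, mirror, front, hub, ingest, agent, leaf]
Visit core; enqueue router, proxy → queue [bridge, ledger, relay, mirror, front, hub, ingest, agent, leaf, router, proxy]
Visit bridge → queue [ledger, relay, mirror, front, hub, ingest, agent, leaf, router, proxy]
Visit ledger → queue [relay, mirror, front, hub, ingest, agent, leaf, router, proxy]
Visit relay; enqueue sink → queue [mirror, front, hub, ingest, agent, leaf, router, proxy, sink]
Visit mirror → queue [front, hub, ingest, agent, leaf, router, proxy, sink]
Visit front → queue [hub, ingest, agent, leaf, router, proxy, sink]
Visit hub; enqueue root → queue [ingest, agent, leaf, router, proxy, sink, root]
Visit ingest; enqueue shard → queue [agent, leaf, router, proxy, sink, root, shard]
Visit agent; enqueue gate → queue [leaf, router, proxy, sink, root, shard, gate]
Visit leaf → queue [router, proxy, sink, root, shard, gate]
Visit router → queue [proxy, sink, root, shard, gate]
Visit proxy → queue [sink, root, shard, gate]
Visit sink → queue [root, shard, gate]
Visit root → queue [shard, gate]
Visit shard → queue [gate]
Visit gate → queue []

Visit order: mesh, cache, worker, core, bridge, ledger, relay, mirror, front, hub, ingest, agent, leaf, router, proxy, sink, root, shard, gate

sink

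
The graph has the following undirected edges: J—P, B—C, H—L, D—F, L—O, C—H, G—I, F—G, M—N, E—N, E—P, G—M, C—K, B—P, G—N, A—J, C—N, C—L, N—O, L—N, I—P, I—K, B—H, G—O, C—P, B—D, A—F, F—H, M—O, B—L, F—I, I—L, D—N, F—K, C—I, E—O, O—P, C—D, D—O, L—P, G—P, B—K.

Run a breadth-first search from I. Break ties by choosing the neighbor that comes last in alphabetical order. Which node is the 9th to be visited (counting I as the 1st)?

Visit I; enqueue P, L, K, G, F, C → queue [P, L, K, G, F, C]
Visit P; enqueue O, J, E, B → queue [L, K, G, F, C, O, J, E, B]
Visit L; enqueue N, H → queue [K, G, F, C, O, J, E, B, N, H]
Visit K → queue [G, F, C, O, J, E, B, N, H]
Visit G; enqueue M → queue [F, C, O, J, E, B, N, H, M]
Visit F; enqueue D, A → queue [C, O, J, E, B, N, H, M, D, A]
Visit C → queue [O, J, E, B, N, H, M, D, A]
Visit O → queue [J, E, B, N, H, M, D, A]
Visit J → queue [E, B, N, H, M, D, A]
Visit E → queue [B, N, H, M, D, A]
Visit B → queue [N, H, M, D, A]
Visit N → queue [H, M, D, A]
Visit H → queue [M, D, A]
Visit M → queue [D, A]
Visit D → queue [A]
Visit A → queue []

Visit order: I, P, L, K, G, F, C, O, J, E, B, N, H, M, D, A

J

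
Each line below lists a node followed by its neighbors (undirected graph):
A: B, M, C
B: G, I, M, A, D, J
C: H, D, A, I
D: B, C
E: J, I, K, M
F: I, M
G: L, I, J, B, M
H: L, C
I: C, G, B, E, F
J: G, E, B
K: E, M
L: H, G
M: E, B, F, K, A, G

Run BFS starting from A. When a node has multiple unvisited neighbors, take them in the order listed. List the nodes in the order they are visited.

A, B, M, C, G, I, D, J, E, F, K, H, L

Visit A; enqueue B, M, C → queue [B, M, C]
Visit B; enqueue G, I, D, J → queue [M, C, G, I, D, J]
Visit M; enqueue E, F, K → queue [C, G, I, D, J, E, F, K]
Visit C; enqueue H → queue [G, I, D, J, E, F, K, H]
Visit G; enqueue L → queue [I, D, J, E, F, K, H, L]
Visit I → queue [D, J, E, F, K, H, L]
Visit D → queue [J, E, F, K, H, L]
Visit J → queue [E, F, K, H, L]
Visit E → queue [F, K, H, L]
Visit F → queue [K, H, L]
Visit K → queue [H, L]
Visit H → queue [L]
Visit L → queue []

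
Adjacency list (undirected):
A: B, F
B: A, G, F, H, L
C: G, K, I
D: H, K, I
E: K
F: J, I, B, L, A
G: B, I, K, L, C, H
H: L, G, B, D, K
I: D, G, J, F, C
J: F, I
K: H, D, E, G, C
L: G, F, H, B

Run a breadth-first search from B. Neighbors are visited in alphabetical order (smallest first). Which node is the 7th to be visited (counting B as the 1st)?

I

Visit B; enqueue A, F, G, H, L → queue [A, F, G, H, L]
Visit A → queue [F, G, H, L]
Visit F; enqueue I, J → queue [G, H, L, I, J]
Visit G; enqueue C, K → queue [H, L, I, J, C, K]
Visit H; enqueue D → queue [L, I, J, C, K, D]
Visit L → queue [I, J, C, K, D]
Visit I → queue [J, C, K, D]
Visit J → queue [C, K, D]
Visit C → queue [K, D]
Visit K; enqueue E → queue [D, E]
Visit D → queue [E]
Visit E → queue []

Visit order: B, A, F, G, H, L, I, J, C, K, D, E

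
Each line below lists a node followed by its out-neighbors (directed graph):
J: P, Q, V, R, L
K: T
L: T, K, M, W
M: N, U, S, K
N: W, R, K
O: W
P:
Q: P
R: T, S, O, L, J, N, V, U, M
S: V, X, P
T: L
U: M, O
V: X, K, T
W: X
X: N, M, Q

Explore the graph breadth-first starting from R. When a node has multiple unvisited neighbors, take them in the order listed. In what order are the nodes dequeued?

R → T → S → O → L → J → N → V → U → M → X → P → W → K → Q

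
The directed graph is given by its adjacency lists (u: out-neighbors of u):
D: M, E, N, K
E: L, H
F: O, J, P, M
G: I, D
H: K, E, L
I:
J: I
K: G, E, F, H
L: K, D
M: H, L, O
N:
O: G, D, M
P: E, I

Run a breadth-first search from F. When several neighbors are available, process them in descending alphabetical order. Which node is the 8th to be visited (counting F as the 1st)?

G

Visit F; enqueue P, O, M, J → queue [P, O, M, J]
Visit P; enqueue I, E → queue [O, M, J, I, E]
Visit O; enqueue G, D → queue [M, J, I, E, G, D]
Visit M; enqueue L, H → queue [J, I, E, G, D, L, H]
Visit J → queue [I, E, G, D, L, H]
Visit I → queue [E, G, D, L, H]
Visit E → queue [G, D, L, H]
Visit G → queue [D, L, H]
Visit D; enqueue N, K → queue [L, H, N, K]
Visit L → queue [H, N, K]
Visit H → queue [N, K]
Visit N → queue [K]
Visit K → queue []

Visit order: F, P, O, M, J, I, E, G, D, L, H, N, K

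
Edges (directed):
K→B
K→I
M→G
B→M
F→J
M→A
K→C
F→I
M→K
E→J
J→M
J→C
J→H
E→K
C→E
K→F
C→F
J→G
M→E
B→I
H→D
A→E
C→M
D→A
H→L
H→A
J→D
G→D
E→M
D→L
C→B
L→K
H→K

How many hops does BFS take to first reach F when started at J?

Level 0: J
Level 1: C, D, G, H, M
Level 2: A, B, E, F, K, L
Level 3: I
F first appears at level 2.

2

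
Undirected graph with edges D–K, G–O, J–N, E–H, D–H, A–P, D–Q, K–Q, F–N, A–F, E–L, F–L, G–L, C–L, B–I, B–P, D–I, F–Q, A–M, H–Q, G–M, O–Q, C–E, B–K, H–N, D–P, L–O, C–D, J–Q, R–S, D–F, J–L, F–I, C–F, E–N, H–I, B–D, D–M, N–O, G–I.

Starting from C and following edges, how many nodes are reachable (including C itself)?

17

BFS from C visits: C, L, F, E, D, O, J, G, Q, N, I, A, H, P, M, K, B
Reachable nodes: 17 of 19 total.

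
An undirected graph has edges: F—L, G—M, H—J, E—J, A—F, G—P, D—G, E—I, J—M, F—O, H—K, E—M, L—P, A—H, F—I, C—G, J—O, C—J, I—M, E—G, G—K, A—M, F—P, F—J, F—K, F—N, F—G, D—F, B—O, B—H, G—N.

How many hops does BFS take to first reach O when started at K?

Level 0: K
Level 1: F, G, H
Level 2: A, B, C, D, E, I, J, L, M, N, O, P
O first appears at level 2.

2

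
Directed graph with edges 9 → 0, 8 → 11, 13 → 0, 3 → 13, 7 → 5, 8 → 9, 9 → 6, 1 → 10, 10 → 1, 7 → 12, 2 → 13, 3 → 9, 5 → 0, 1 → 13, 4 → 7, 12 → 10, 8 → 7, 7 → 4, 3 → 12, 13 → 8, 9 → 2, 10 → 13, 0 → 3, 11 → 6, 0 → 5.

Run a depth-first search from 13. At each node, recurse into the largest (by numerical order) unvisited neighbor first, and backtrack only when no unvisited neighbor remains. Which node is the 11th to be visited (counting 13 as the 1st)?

Visit 13
13 → 8
8 → 11
11 → 6
8 → 9
9 → 2
9 → 0
0 → 5
0 → 3
3 → 12
12 → 10
10 → 1
8 → 7
7 → 4

Visit order: 13, 8, 11, 6, 9, 2, 0, 5, 3, 12, 10, 1, 7, 4

10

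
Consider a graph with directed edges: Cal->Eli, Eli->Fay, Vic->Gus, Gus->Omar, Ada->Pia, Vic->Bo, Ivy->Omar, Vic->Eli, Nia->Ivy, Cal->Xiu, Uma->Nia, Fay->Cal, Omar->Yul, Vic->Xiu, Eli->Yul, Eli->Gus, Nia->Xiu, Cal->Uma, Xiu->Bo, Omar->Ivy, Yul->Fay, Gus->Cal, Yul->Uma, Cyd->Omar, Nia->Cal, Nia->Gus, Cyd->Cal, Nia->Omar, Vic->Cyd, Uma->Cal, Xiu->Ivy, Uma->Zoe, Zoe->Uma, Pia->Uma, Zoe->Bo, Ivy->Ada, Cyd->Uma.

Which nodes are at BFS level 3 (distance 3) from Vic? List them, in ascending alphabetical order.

Level 0: Vic
Level 1: Bo, Cyd, Eli, Gus, Xiu
Level 2: Cal, Fay, Ivy, Omar, Uma, Yul
Level 3: Ada, Nia, Zoe
Level 4: Pia

Ada, Nia, Zoe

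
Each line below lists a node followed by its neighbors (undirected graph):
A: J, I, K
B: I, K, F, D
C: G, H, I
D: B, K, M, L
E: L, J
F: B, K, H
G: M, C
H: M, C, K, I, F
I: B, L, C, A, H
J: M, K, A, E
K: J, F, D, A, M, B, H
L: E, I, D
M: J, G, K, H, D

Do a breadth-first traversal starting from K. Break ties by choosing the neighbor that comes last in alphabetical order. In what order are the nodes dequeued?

K -> M -> J -> H -> F -> D -> B -> A -> G -> E -> I -> C -> L

Visit K; enqueue M, J, H, F, D, B, A → queue [M, J, H, F, D, B, A]
Visit M; enqueue G → queue [J, H, F, D, B, A, G]
Visit J; enqueue E → queue [H, F, D, B, A, G, E]
Visit H; enqueue I, C → queue [F, D, B, A, G, E, I, C]
Visit F → queue [D, B, A, G, E, I, C]
Visit D; enqueue L → queue [B, A, G, E, I, C, L]
Visit B → queue [A, G, E, I, C, L]
Visit A → queue [G, E, I, C, L]
Visit G → queue [E, I, C, L]
Visit E → queue [I, C, L]
Visit I → queue [C, L]
Visit C → queue [L]
Visit L → queue []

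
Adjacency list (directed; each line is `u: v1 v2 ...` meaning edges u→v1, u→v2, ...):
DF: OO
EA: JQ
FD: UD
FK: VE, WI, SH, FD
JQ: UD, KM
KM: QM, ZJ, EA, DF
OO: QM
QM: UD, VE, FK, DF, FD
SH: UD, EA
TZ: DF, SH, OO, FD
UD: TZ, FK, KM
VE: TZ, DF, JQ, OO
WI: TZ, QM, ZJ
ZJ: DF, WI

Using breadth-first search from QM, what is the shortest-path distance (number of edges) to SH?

2

Level 0: QM
Level 1: DF, FD, FK, UD, VE
Level 2: JQ, KM, OO, SH, TZ, WI
Level 3: EA, ZJ
SH first appears at level 2.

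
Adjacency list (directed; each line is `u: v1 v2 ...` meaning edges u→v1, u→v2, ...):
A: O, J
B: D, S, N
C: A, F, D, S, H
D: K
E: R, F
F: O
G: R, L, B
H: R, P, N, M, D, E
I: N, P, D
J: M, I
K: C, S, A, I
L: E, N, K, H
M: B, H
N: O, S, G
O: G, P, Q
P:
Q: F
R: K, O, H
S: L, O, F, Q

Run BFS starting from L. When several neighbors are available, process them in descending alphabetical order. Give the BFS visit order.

Visit L; enqueue N, K, H, E → queue [N, K, H, E]
Visit N; enqueue S, O, G → queue [K, H, E, S, O, G]
Visit K; enqueue I, C, A → queue [H, E, S, O, G, I, C, A]
Visit H; enqueue R, P, M, D → queue [E, S, O, G, I, C, A, R, P, M, D]
Visit E; enqueue F → queue [S, O, G, I, C, A, R, P, M, D, F]
Visit S; enqueue Q → queue [O, G, I, C, A, R, P, M, D, F, Q]
Visit O → queue [G, I, C, A, R, P, M, D, F, Q]
Visit G; enqueue B → queue [I, C, A, R, P, M, D, F, Q, B]
Visit I → queue [C, A, R, P, M, D, F, Q, B]
Visit C → queue [A, R, P, M, D, F, Q, B]
Visit A; enqueue J → queue [R, P, M, D, F, Q, B, J]
Visit R → queue [P, M, D, F, Q, B, J]
Visit P → queue [M, D, F, Q, B, J]
Visit M → queue [D, F, Q, B, J]
Visit D → queue [F, Q, B, J]
Visit F → queue [Q, B, J]
Visit Q → queue [B, J]
Visit B → queue [J]
Visit J → queue []

L N K H E S O G I C A R P M D F Q B J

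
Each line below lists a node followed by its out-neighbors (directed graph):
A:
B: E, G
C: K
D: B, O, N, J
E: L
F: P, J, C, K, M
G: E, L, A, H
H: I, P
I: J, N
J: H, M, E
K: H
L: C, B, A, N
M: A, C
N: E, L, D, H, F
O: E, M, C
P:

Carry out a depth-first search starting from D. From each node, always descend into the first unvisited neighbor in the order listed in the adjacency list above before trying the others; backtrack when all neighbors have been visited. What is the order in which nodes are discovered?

Visit D
D → B
B → E
E → L
L → C
C → K
K → H
H → I
I → J
J → M
M → A
I → N
N → F
F → P
B → G
D → O

D, B, E, L, C, K, H, I, J, M, A, N, F, P, G, O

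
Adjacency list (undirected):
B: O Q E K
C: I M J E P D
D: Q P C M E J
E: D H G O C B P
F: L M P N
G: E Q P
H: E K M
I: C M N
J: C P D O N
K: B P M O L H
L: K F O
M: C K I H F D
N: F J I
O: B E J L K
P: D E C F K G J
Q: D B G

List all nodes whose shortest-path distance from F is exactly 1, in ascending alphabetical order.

L, M, N, P

Level 0: F
Level 1: L, M, N, P
Level 2: C, D, E, G, H, I, J, K, O
Level 3: B, Q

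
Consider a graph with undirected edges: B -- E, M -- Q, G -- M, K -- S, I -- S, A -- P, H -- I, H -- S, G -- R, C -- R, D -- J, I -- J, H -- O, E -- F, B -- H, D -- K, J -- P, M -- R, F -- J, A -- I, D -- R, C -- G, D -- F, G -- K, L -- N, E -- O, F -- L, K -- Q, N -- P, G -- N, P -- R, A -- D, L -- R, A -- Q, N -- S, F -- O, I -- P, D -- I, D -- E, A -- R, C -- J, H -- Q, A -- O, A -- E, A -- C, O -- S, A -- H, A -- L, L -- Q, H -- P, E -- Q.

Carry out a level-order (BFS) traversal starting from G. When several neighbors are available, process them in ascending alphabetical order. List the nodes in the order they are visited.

G C K M N R A J D Q S L P E H I O F B

Visit G; enqueue C, K, M, N, R → queue [C, K, M, N, R]
Visit C; enqueue A, J → queue [K, M, N, R, A, J]
Visit K; enqueue D, Q, S → queue [M, N, R, A, J, D, Q, S]
Visit M → queue [N, R, A, J, D, Q, S]
Visit N; enqueue L, P → queue [R, A, J, D, Q, S, L, P]
Visit R → queue [A, J, D, Q, S, L, P]
Visit A; enqueue E, H, I, O → queue [J, D, Q, S, L, P, E, H, I, O]
Visit J; enqueue F → queue [D, Q, S, L, P, E, H, I, O, F]
Visit D → queue [Q, S, L, P, E, H, I, O, F]
Visit Q → queue [S, L, P, E, H, I, O, F]
Visit S → queue [L, P, E, H, I, O, F]
Visit L → queue [P, E, H, I, O, F]
Visit P → queue [E, H, I, O, F]
Visit E; enqueue B → queue [H, I, O, F, B]
Visit H → queue [I, O, F, B]
Visit I → queue [O, F, B]
Visit O → queue [F, B]
Visit F → queue [B]
Visit B → queue []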